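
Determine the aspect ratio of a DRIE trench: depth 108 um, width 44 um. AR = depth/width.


Step 1: AR = depth / width
Step 2: AR = 108 / 44
AR = 2.5


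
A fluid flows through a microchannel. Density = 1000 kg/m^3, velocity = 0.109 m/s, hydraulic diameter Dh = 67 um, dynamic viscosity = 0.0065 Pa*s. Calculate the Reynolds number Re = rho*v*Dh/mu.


Step 1: Convert Dh to meters: Dh = 67e-6 m
Step 2: Re = rho * v * Dh / mu
Re = 1000 * 0.109 * 67e-6 / 0.0065
Re = 1.124


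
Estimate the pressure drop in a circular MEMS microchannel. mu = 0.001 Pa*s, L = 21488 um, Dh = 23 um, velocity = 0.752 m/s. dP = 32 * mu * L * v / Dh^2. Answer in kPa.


Step 1: Convert to SI: L = 21488e-6 m, Dh = 23e-6 m
Step 2: dP = 32 * 0.001 * 21488e-6 * 0.752 / (23e-6)^2
Step 3: dP = 977480.59 Pa
Step 4: Convert to kPa: dP = 977.48 kPa


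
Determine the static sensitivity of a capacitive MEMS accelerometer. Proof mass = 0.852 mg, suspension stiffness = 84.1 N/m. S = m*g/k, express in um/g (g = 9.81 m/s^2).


Step 1: Convert mass: m = 0.852 mg = 8.52e-07 kg
Step 2: S = m * g / k = 8.52e-07 * 9.81 / 84.1
Step 3: S = 9.94e-08 m/g
Step 4: Convert to um/g: S = 0.099 um/g


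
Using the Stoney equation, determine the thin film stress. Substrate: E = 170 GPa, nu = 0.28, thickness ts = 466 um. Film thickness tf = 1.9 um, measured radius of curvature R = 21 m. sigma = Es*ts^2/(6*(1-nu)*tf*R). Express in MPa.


Step 1: Compute numerator: Es * ts^2 = 170 * 466^2 = 36916520 (GPa*um^2)
Step 2: Compute denominator (R in um): 6*(1-nu)*tf*R = 6*0.72*1.9*21e6 = 172368000.0 (um^2)
Step 3: sigma (GPa) = 36916520 / 172368000.0 = 2.14173e-01 GPa
Step 4: Convert to MPa (x1000): sigma = 214.2 MPa


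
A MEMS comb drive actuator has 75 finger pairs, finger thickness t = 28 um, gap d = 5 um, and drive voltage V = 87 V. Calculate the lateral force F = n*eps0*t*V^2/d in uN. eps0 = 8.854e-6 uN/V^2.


Step 1: Parameters: n=75, eps0=8.854e-6 uN/V^2, t=28 um, V=87 V, d=5 um
Step 2: V^2 = 7569
Step 3: F = 75 * 8.854e-6 * 28 * 7569 / 5
F = 28.147 uN


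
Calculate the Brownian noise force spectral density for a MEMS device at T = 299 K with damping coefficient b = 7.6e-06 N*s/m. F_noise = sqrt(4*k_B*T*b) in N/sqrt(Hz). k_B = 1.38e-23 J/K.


Step 1: Compute 4 * k_B * T * b
= 4 * 1.38e-23 * 299 * 7.6e-06
= 1.2544e-25 N^2/Hz
Step 2: F_noise = sqrt(1.2544e-25)
F_noise = 3.54e-13 N/sqrt(Hz)


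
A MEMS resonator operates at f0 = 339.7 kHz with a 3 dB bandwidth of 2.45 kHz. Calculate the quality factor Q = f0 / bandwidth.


Step 1: Q = f0 / bandwidth
Step 2: Q = 339.7 / 2.45
Q = 138.7


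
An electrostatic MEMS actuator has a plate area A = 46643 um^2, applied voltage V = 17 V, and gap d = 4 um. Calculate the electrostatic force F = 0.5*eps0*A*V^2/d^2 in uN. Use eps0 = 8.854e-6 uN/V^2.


Step 1: Identify parameters.
eps0 = 8.854e-6 uN/V^2, A = 46643 um^2, V = 17 V, d = 4 um
Step 2: Compute V^2 = 17^2 = 289
Step 3: Compute d^2 = 4^2 = 16
Step 4: F = 0.5 * 8.854e-6 * 46643 * 289 / 16
F = 3.73 uN


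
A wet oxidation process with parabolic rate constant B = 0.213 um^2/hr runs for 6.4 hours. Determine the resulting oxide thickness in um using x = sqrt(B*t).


Step 1: Compute B*t = 0.213 * 6.4 = 1.3632
Step 2: x = sqrt(1.3632)
x = 1.168 um


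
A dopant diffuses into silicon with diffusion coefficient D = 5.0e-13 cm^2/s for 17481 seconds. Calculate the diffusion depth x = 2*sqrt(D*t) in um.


Step 1: Compute D*t = 5.0e-13 * 17481 = 8.7405e-09 cm^2
Step 2: sqrt(D*t) = 9.3491e-05 cm
Step 3: x = 2 * 9.3491e-05 cm = 1.86982e-04 cm
Step 4: Convert to um (1 cm = 1e4 um): x = 1.87 um


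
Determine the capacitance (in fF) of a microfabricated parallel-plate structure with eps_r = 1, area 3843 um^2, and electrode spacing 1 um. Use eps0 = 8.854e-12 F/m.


Step 1: Convert area to m^2: A = 3843e-12 m^2
Step 2: Convert gap to m: d = 1e-6 m
Step 3: C = eps0 * eps_r * A / d
C = 8.854e-12 * 1 * 3843e-12 / 1e-6
Step 4: Convert to fF (multiply by 1e15).
C = 34.03 fF


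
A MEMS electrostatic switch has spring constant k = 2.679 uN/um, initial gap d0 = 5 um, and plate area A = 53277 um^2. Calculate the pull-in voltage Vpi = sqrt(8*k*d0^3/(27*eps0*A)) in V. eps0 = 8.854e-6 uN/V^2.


Step 1: Compute numerator: 8 * k * d0^3 = 8 * 2.679 * 5^3 = 2679.0
Step 2: Compute denominator: 27 * eps0 * A = 27 * 8.854e-6 * 53277 = 12.736293
Step 3: Vpi = sqrt(2679.0 / 12.736293)
Vpi = 14.5 V


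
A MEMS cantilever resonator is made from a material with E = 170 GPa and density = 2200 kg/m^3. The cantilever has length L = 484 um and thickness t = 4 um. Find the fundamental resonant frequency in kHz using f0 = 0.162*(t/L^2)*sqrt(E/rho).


Step 1: Convert units to SI.
t_SI = 4e-6 m, L_SI = 484e-6 m
Step 2: Calculate sqrt(E/rho).
sqrt(170e9 / 2200) = 8790.49 m/s
Step 3: Compute f0.
f0 = 0.162 * 4e-6 / (484e-6)^2 * 8790.49 = 24316.3 Hz = 24.32 kHz


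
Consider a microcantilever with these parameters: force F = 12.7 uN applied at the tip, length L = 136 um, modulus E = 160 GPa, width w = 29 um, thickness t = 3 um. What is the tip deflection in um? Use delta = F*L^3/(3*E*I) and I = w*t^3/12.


Step 1: Calculate the second moment of area.
I = w * t^3 / 12 = 29 * 3^3 / 12 = 65.25 um^4
Step 2: Convert E to consistent units (1 GPa = 1000 uN/um^2).
E = 160 GPa = 160000 uN/um^2
Step 3: Calculate tip deflection.
delta = F * L^3 / (3 * E * I)
delta = 12.7 * 136^3 / (3 * 160000 * 65.25)
delta = 1.02 um


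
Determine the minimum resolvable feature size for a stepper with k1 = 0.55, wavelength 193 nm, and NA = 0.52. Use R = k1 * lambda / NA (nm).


Step 1: Identify values: k1 = 0.55, lambda = 193 nm, NA = 0.52
Step 2: R = k1 * lambda / NA
R = 0.55 * 193 / 0.52
R = 204.1 nm


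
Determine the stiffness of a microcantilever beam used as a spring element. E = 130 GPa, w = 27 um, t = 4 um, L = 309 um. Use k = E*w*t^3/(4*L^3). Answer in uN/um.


Step 1: Convert E to consistent units (1 GPa = 1000 uN/um^2).
E = 130 GPa = 130000 uN/um^2
Step 2: Compute t^3 = 4^3 = 64
Step 3: Compute L^3 = 309^3 = 29503629
Step 4: k = 130000 * 27 * 64 / (4 * 29503629)
k = 1.9035 uN/um


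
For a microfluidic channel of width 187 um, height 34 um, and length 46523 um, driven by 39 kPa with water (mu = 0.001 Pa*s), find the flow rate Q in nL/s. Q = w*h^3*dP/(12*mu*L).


Step 1: Convert all dimensions to SI (meters).
w = 187e-6 m, h = 34e-6 m, L = 46523e-6 m, dP = 39e3 Pa
Step 2: Q = w * h^3 * dP / (12 * mu * L)
Q = 187e-6 * (34e-6)^3 * 39e3 / (12 * 0.001 * 46523e-6) = 5.1344509e-10 m^3/s
Step 3: Convert Q from m^3/s to nL/s (1 m^3 = 1e12 nL, so multiply by 1e12).
Q = 513.445 nL/s


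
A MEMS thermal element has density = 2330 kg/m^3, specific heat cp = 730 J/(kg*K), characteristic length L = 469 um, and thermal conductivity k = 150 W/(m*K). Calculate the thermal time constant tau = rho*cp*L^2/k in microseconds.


Step 1: Convert L to m: L = 469e-6 m
Step 2: L^2 = (469e-6)^2 = 2.19961e-07 m^2
Step 3: tau = 2330 * 730 * 2.19961e-07 / 150 = 2.4942111e-03 s
Step 4: Convert to microseconds (multiply by 1e6).
tau = 2494.211 us


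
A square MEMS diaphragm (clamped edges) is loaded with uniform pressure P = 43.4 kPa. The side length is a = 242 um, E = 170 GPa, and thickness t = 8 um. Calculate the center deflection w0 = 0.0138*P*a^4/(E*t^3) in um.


Step 1: Convert pressure to compatible units (E is in GPa, so P in GPa).
P = 43.4 kPa = 43.4e-6 GPa
Step 2: Compute numerator: 0.0138 * P * a^4.
a^4 = 242^4 = 3429742096
numerator = 0.0138 * 43.4e-6 * 3429742096 = 2.0541e+03
Step 3: Compute denominator: E * t^3 = 170 * 8^3 = 87040
Step 4: w0 = numerator / denominator = 2.0541e+03 / 87040 = 0.0236 um


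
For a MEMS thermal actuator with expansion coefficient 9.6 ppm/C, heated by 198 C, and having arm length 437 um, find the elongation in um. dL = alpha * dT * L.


Step 1: Convert CTE: alpha = 9.6 ppm/C = 9.6e-6 /C
Step 2: dL = 9.6e-6 * 198 * 437
dL = 0.8306 um


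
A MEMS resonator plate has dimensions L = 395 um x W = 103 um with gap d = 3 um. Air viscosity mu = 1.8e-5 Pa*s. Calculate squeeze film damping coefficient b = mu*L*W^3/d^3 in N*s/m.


Step 1: Convert to SI.
L = 395e-6 m, W = 103e-6 m, d = 3e-6 m
Step 2: W^3 = (103e-6)^3 = 1.09e-12 m^3
Step 3: d^3 = (3e-6)^3 = 2.70e-17 m^3
Step 4: b = 1.8e-5 * 395e-6 * 1.09e-12 / 2.70e-17
b = 2.88e-04 N*s/m


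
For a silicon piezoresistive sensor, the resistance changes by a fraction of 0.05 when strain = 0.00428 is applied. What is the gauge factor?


Step 1: Identify values.
dR/R = 0.05, strain = 0.00428
Step 2: GF = (dR/R) / strain = 0.05 / 0.00428
GF = 11.7


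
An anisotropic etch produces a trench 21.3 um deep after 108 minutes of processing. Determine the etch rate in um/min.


Step 1: Etch rate = depth / time
Step 2: rate = 21.3 / 108
rate = 0.197 um/min


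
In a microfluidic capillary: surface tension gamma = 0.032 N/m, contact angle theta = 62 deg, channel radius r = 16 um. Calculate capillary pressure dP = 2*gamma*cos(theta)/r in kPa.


Step 1: cos(62 deg) = 0.4695
Step 2: Convert r to m: r = 16e-6 m
Step 3: dP = 2 * 0.032 * 0.4695 / 16e-6 = 1878.0 Pa
Step 4: Convert Pa to kPa (divide by 1000).
dP = 1.88 kPa


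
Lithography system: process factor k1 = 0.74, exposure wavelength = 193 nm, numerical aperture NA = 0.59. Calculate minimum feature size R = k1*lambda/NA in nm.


Step 1: Identify values: k1 = 0.74, lambda = 193 nm, NA = 0.59
Step 2: R = k1 * lambda / NA
R = 0.74 * 193 / 0.59
R = 242.1 nm


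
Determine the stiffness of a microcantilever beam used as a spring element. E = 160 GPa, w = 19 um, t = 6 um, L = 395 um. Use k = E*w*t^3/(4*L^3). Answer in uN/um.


Step 1: Convert E to consistent units (1 GPa = 1000 uN/um^2).
E = 160 GPa = 160000 uN/um^2
Step 2: Compute t^3 = 6^3 = 216
Step 3: Compute L^3 = 395^3 = 61629875
Step 4: k = 160000 * 19 * 216 / (4 * 61629875)
k = 2.6636 uN/um


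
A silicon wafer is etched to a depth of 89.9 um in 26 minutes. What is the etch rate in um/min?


Step 1: Etch rate = depth / time
Step 2: rate = 89.9 / 26
rate = 3.458 um/min


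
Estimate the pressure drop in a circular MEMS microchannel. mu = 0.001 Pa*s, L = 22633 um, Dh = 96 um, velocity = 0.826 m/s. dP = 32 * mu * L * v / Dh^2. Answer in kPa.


Step 1: Convert to SI: L = 22633e-6 m, Dh = 96e-6 m
Step 2: dP = 32 * 0.001 * 22633e-6 * 0.826 / (96e-6)^2
Step 3: dP = 64912.70 Pa
Step 4: Convert to kPa: dP = 64.91 kPa


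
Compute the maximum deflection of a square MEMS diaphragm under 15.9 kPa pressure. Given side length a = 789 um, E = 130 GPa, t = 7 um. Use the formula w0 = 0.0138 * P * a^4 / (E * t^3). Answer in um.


Step 1: Convert pressure to compatible units (E is in GPa, so P in GPa).
P = 15.9 kPa = 15.9e-6 GPa
Step 2: Compute numerator: 0.0138 * P * a^4.
a^4 = 789^4 = 387532395441
numerator = 0.0138 * 15.9e-6 * 387532395441 = 8.50324e+04
Step 3: Compute denominator: E * t^3 = 130 * 7^3 = 44590
Step 4: w0 = numerator / denominator = 8.50324e+04 / 44590 = 1.907 um


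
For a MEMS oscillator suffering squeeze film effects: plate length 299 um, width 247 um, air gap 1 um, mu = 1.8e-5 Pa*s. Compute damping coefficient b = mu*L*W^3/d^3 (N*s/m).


Step 1: Convert to SI.
L = 299e-6 m, W = 247e-6 m, d = 1e-6 m
Step 2: W^3 = (247e-6)^3 = 1.51e-11 m^3
Step 3: d^3 = (1e-6)^3 = 1.00e-18 m^3
Step 4: b = 1.8e-5 * 299e-6 * 1.51e-11 / 1.00e-18
b = 8.11e-02 N*s/m


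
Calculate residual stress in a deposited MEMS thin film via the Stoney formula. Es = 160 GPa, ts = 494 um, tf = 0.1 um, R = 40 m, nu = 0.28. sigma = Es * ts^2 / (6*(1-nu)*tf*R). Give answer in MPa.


Step 1: Compute numerator: Es * ts^2 = 160 * 494^2 = 39045760 (GPa*um^2)
Step 2: Compute denominator (R in um): 6*(1-nu)*tf*R = 6*0.72*0.1*40e6 = 17280000.0 (um^2)
Step 3: sigma (GPa) = 39045760 / 17280000.0 = 2.259593e+00 GPa
Step 4: Convert to MPa (x1000): sigma = 2259.6 MPa


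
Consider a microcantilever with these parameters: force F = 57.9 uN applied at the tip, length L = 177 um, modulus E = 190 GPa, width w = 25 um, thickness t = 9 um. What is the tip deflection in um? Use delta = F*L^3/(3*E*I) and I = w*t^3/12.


Step 1: Calculate the second moment of area.
I = w * t^3 / 12 = 25 * 9^3 / 12 = 1518.75 um^4
Step 2: Convert E to consistent units (1 GPa = 1000 uN/um^2).
E = 190 GPa = 190000 uN/um^2
Step 3: Calculate tip deflection.
delta = F * L^3 / (3 * E * I)
delta = 57.9 * 177^3 / (3 * 190000 * 1518.75)
delta = 0.3709 um


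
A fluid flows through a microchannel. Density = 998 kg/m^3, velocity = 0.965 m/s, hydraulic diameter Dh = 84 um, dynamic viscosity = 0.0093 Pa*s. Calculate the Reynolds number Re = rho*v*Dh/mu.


Step 1: Convert Dh to meters: Dh = 84e-6 m
Step 2: Re = rho * v * Dh / mu
Re = 998 * 0.965 * 84e-6 / 0.0093
Re = 8.699


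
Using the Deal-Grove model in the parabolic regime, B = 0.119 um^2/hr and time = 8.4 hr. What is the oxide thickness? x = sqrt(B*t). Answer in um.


Step 1: Compute B*t = 0.119 * 8.4 = 0.9996
Step 2: x = sqrt(0.9996)
x = 1.0 um


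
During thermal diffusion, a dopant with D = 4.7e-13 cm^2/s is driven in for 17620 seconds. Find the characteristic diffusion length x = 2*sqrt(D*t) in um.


Step 1: Compute D*t = 4.7e-13 * 17620 = 8.2814e-09 cm^2
Step 2: sqrt(D*t) = 9.1002e-05 cm
Step 3: x = 2 * 9.1002e-05 cm = 1.82004e-04 cm
Step 4: Convert to um (1 cm = 1e4 um): x = 1.82 um


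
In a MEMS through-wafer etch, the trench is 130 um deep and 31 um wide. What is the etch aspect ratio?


Step 1: AR = depth / width
Step 2: AR = 130 / 31
AR = 4.2


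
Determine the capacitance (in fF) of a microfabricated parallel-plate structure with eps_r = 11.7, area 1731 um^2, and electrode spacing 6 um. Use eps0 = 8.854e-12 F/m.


Step 1: Convert area to m^2: A = 1731e-12 m^2
Step 2: Convert gap to m: d = 6e-6 m
Step 3: C = eps0 * eps_r * A / d
C = 8.854e-12 * 11.7 * 1731e-12 / 6e-6
Step 4: Convert to fF (multiply by 1e15).
C = 29.89 fF


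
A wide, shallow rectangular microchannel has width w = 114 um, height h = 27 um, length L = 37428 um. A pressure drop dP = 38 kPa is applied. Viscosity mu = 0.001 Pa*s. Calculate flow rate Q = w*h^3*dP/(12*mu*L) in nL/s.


Step 1: Convert all dimensions to SI (meters).
w = 114e-6 m, h = 27e-6 m, L = 37428e-6 m, dP = 38e3 Pa
Step 2: Q = w * h^3 * dP / (12 * mu * L)
Q = 114e-6 * (27e-6)^3 * 38e3 / (12 * 0.001 * 37428e-6) = 1.8984618e-10 m^3/s
Step 3: Convert Q from m^3/s to nL/s (1 m^3 = 1e12 nL, so multiply by 1e12).
Q = 189.846 nL/s


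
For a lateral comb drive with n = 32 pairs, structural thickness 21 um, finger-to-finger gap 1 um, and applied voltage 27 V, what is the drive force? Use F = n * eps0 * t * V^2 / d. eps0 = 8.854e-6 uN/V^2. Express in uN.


Step 1: Parameters: n=32, eps0=8.854e-6 uN/V^2, t=21 um, V=27 V, d=1 um
Step 2: V^2 = 729
Step 3: F = 32 * 8.854e-6 * 21 * 729 / 1
F = 4.337 uN


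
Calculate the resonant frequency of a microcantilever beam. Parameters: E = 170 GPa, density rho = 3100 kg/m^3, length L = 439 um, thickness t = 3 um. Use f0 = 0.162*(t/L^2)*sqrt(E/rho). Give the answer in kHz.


Step 1: Convert units to SI.
t_SI = 3e-6 m, L_SI = 439e-6 m
Step 2: Calculate sqrt(E/rho).
sqrt(170e9 / 3100) = 7405.32 m/s
Step 3: Compute f0.
f0 = 0.162 * 3e-6 / (439e-6)^2 * 7405.32 = 18674.6 Hz = 18.67 kHz


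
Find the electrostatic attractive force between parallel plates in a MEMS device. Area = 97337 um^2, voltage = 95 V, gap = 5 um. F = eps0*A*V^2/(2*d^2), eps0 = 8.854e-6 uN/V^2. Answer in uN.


Step 1: Identify parameters.
eps0 = 8.854e-6 uN/V^2, A = 97337 um^2, V = 95 V, d = 5 um
Step 2: Compute V^2 = 95^2 = 9025
Step 3: Compute d^2 = 5^2 = 25
Step 4: F = 0.5 * 8.854e-6 * 97337 * 9025 / 25
F = 155.559 uN


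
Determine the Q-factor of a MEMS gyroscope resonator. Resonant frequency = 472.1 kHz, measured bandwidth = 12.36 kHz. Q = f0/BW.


Step 1: Q = f0 / bandwidth
Step 2: Q = 472.1 / 12.36
Q = 38.2


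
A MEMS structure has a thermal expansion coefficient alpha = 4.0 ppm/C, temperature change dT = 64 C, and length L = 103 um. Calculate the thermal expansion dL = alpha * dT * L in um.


Step 1: Convert CTE: alpha = 4.0 ppm/C = 4.0e-6 /C
Step 2: dL = 4.0e-6 * 64 * 103
dL = 0.0264 um


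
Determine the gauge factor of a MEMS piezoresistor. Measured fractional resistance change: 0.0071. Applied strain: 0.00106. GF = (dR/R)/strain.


Step 1: Identify values.
dR/R = 0.0071, strain = 0.00106
Step 2: GF = (dR/R) / strain = 0.0071 / 0.00106
GF = 6.7


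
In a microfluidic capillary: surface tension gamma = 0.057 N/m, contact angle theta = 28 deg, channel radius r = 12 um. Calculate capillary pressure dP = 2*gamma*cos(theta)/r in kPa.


Step 1: cos(28 deg) = 0.8829
Step 2: Convert r to m: r = 12e-6 m
Step 3: dP = 2 * 0.057 * 0.8829 / 12e-6 = 8387.6 Pa
Step 4: Convert Pa to kPa (divide by 1000).
dP = 8.39 kPa


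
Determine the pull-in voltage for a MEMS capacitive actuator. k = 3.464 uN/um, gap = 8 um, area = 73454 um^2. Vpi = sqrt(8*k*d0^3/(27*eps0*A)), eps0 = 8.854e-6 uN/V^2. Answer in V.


Step 1: Compute numerator: 8 * k * d0^3 = 8 * 3.464 * 8^3 = 14188.544
Step 2: Compute denominator: 27 * eps0 * A = 27 * 8.854e-6 * 73454 = 17.559766
Step 3: Vpi = sqrt(14188.544 / 17.559766)
Vpi = 28.43 V


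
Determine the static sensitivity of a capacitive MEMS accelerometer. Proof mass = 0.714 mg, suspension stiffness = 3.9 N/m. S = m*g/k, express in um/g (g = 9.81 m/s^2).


Step 1: Convert mass: m = 0.714 mg = 7.14e-07 kg
Step 2: S = m * g / k = 7.14e-07 * 9.81 / 3.9
Step 3: S = 1.80e-06 m/g
Step 4: Convert to um/g: S = 1.796 um/g


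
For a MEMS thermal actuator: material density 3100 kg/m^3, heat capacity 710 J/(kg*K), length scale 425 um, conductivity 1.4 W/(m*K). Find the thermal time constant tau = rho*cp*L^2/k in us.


Step 1: Convert L to m: L = 425e-6 m
Step 2: L^2 = (425e-6)^2 = 1.80625e-07 m^2
Step 3: tau = 3100 * 710 * 1.80625e-07 / 1.4 = 2.8396830357e-01 s
Step 4: Convert to microseconds (multiply by 1e6).
tau = 283968.304 us


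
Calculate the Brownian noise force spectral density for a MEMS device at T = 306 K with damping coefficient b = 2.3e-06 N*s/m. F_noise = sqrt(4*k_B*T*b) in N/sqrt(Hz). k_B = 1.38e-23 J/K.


Step 1: Compute 4 * k_B * T * b
= 4 * 1.38e-23 * 306 * 2.3e-06
= 3.8850e-26 N^2/Hz
Step 2: F_noise = sqrt(3.8850e-26)
F_noise = 1.97e-13 N/sqrt(Hz)


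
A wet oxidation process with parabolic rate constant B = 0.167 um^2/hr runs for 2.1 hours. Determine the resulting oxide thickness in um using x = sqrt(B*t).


Step 1: Compute B*t = 0.167 * 2.1 = 0.3507
Step 2: x = sqrt(0.3507)
x = 0.592 um


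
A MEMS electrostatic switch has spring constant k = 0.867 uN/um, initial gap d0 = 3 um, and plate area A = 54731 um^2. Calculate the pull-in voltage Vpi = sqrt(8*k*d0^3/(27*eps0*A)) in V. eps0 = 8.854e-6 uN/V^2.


Step 1: Compute numerator: 8 * k * d0^3 = 8 * 0.867 * 3^3 = 187.272
Step 2: Compute denominator: 27 * eps0 * A = 27 * 8.854e-6 * 54731 = 13.083883
Step 3: Vpi = sqrt(187.272 / 13.083883)
Vpi = 3.78 V


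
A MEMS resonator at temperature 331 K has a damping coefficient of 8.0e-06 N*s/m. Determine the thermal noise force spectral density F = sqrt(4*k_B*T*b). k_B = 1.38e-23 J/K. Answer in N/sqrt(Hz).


Step 1: Compute 4 * k_B * T * b
= 4 * 1.38e-23 * 331 * 8.0e-06
= 1.4617e-25 N^2/Hz
Step 2: F_noise = sqrt(1.4617e-25)
F_noise = 3.82e-13 N/sqrt(Hz)


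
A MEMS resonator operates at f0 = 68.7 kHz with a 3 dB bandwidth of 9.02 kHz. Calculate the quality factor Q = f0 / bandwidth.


Step 1: Q = f0 / bandwidth
Step 2: Q = 68.7 / 9.02
Q = 7.6


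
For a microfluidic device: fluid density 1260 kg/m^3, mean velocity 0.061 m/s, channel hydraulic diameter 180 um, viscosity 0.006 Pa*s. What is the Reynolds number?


Step 1: Convert Dh to meters: Dh = 180e-6 m
Step 2: Re = rho * v * Dh / mu
Re = 1260 * 0.061 * 180e-6 / 0.006
Re = 2.306


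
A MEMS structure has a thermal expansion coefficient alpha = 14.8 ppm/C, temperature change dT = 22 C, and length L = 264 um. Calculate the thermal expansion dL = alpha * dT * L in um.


Step 1: Convert CTE: alpha = 14.8 ppm/C = 14.8e-6 /C
Step 2: dL = 14.8e-6 * 22 * 264
dL = 0.086 um


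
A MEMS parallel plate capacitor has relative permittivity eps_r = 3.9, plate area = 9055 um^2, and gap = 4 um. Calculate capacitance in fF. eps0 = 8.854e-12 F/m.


Step 1: Convert area to m^2: A = 9055e-12 m^2
Step 2: Convert gap to m: d = 4e-6 m
Step 3: C = eps0 * eps_r * A / d
C = 8.854e-12 * 3.9 * 9055e-12 / 4e-6
Step 4: Convert to fF (multiply by 1e15).
C = 78.17 fF


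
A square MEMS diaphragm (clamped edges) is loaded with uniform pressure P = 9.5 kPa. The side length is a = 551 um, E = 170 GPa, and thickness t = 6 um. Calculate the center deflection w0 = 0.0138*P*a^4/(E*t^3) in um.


Step 1: Convert pressure to compatible units (E is in GPa, so P in GPa).
P = 9.5 kPa = 9.5e-6 GPa
Step 2: Compute numerator: 0.0138 * P * a^4.
a^4 = 551^4 = 92173567201
numerator = 0.0138 * 9.5e-6 * 92173567201 = 1.2084e+04
Step 3: Compute denominator: E * t^3 = 170 * 6^3 = 36720
Step 4: w0 = numerator / denominator = 1.2084e+04 / 36720 = 0.3291 um


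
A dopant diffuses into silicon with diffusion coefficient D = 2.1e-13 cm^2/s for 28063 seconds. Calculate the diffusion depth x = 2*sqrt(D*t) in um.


Step 1: Compute D*t = 2.1e-13 * 28063 = 5.89323e-09 cm^2
Step 2: sqrt(D*t) = 7.67674e-05 cm
Step 3: x = 2 * 7.67674e-05 cm = 1.535348e-04 cm
Step 4: Convert to um (1 cm = 1e4 um): x = 1.535 um


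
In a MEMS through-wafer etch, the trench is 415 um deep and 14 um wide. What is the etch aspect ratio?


Step 1: AR = depth / width
Step 2: AR = 415 / 14
AR = 29.6


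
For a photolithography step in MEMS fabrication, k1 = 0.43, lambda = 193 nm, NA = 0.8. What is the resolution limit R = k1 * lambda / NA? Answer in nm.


Step 1: Identify values: k1 = 0.43, lambda = 193 nm, NA = 0.8
Step 2: R = k1 * lambda / NA
R = 0.43 * 193 / 0.8
R = 103.7 nm


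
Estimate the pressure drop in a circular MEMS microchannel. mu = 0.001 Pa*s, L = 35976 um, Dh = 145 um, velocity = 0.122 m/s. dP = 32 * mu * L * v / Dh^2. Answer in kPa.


Step 1: Convert to SI: L = 35976e-6 m, Dh = 145e-6 m
Step 2: dP = 32 * 0.001 * 35976e-6 * 0.122 / (145e-6)^2
Step 3: dP = 6680.16 Pa
Step 4: Convert to kPa: dP = 6.68 kPa


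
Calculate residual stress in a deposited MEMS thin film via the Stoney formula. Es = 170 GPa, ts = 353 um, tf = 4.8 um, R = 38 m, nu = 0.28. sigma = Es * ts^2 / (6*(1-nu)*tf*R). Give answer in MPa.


Step 1: Compute numerator: Es * ts^2 = 170 * 353^2 = 21183530 (GPa*um^2)
Step 2: Compute denominator (R in um): 6*(1-nu)*tf*R = 6*0.72*4.8*38e6 = 787968000.0 (um^2)
Step 3: sigma (GPa) = 21183530 / 787968000.0 = 2.6884e-02 GPa
Step 4: Convert to MPa (x1000): sigma = 26.9 MPa


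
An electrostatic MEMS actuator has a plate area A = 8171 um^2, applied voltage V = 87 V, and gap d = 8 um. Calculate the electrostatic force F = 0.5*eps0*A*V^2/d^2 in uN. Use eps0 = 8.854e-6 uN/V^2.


Step 1: Identify parameters.
eps0 = 8.854e-6 uN/V^2, A = 8171 um^2, V = 87 V, d = 8 um
Step 2: Compute V^2 = 87^2 = 7569
Step 3: Compute d^2 = 8^2 = 64
Step 4: F = 0.5 * 8.854e-6 * 8171 * 7569 / 64
F = 4.278 uN


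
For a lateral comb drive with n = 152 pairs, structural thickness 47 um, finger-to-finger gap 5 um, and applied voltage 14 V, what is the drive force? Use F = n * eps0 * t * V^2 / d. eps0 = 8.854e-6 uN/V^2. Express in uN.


Step 1: Parameters: n=152, eps0=8.854e-6 uN/V^2, t=47 um, V=14 V, d=5 um
Step 2: V^2 = 196
Step 3: F = 152 * 8.854e-6 * 47 * 196 / 5
F = 2.48 uN


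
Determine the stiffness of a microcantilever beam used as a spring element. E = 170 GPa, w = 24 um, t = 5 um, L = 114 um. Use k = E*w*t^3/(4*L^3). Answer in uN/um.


Step 1: Convert E to consistent units (1 GPa = 1000 uN/um^2).
E = 170 GPa = 170000 uN/um^2
Step 2: Compute t^3 = 5^3 = 125
Step 3: Compute L^3 = 114^3 = 1481544
Step 4: k = 170000 * 24 * 125 / (4 * 1481544)
k = 86.0589 uN/um


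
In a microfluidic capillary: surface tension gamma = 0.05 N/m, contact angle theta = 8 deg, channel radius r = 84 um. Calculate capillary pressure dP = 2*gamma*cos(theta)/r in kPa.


Step 1: cos(8 deg) = 0.9903
Step 2: Convert r to m: r = 84e-6 m
Step 3: dP = 2 * 0.05 * 0.9903 / 84e-6 = 1178.9 Pa
Step 4: Convert Pa to kPa (divide by 1000).
dP = 1.18 kPa


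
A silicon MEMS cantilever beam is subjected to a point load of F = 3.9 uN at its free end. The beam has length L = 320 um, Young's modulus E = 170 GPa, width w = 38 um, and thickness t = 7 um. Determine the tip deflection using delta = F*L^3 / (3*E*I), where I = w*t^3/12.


Step 1: Calculate the second moment of area.
I = w * t^3 / 12 = 38 * 7^3 / 12 = 1086.1667 um^4
Step 2: Convert E to consistent units (1 GPa = 1000 uN/um^2).
E = 170 GPa = 170000 uN/um^2
Step 3: Calculate tip deflection.
delta = F * L^3 / (3 * E * I)
delta = 3.9 * 320^3 / (3 * 170000 * 1086.1667)
delta = 0.2307 um


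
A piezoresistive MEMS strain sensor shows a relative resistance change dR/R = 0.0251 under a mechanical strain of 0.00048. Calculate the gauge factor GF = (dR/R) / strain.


Step 1: Identify values.
dR/R = 0.0251, strain = 0.00048
Step 2: GF = (dR/R) / strain = 0.0251 / 0.00048
GF = 52.3


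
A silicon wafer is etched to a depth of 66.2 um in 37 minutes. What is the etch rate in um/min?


Step 1: Etch rate = depth / time
Step 2: rate = 66.2 / 37
rate = 1.789 um/min


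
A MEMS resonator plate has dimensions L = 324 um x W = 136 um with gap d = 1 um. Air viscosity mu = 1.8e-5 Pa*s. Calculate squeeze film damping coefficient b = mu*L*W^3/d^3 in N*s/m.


Step 1: Convert to SI.
L = 324e-6 m, W = 136e-6 m, d = 1e-6 m
Step 2: W^3 = (136e-6)^3 = 2.52e-12 m^3
Step 3: d^3 = (1e-6)^3 = 1.00e-18 m^3
Step 4: b = 1.8e-5 * 324e-6 * 2.52e-12 / 1.00e-18
b = 1.47e-02 N*s/m


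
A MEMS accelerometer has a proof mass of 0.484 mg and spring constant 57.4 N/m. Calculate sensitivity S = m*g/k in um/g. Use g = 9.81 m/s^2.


Step 1: Convert mass: m = 0.484 mg = 4.84e-07 kg
Step 2: S = m * g / k = 4.84e-07 * 9.81 / 57.4
Step 3: S = 8.27e-08 m/g
Step 4: Convert to um/g: S = 0.083 um/g


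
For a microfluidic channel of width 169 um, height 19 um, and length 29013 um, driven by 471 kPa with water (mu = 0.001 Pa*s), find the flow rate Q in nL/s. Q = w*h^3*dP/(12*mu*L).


Step 1: Convert all dimensions to SI (meters).
w = 169e-6 m, h = 19e-6 m, L = 29013e-6 m, dP = 471e3 Pa
Step 2: Q = w * h^3 * dP / (12 * mu * L)
Q = 169e-6 * (19e-6)^3 * 471e3 / (12 * 0.001 * 29013e-6) = 1.56817502e-09 m^3/s
Step 3: Convert Q from m^3/s to nL/s (1 m^3 = 1e12 nL, so multiply by 1e12).
Q = 1568.175 nL/s


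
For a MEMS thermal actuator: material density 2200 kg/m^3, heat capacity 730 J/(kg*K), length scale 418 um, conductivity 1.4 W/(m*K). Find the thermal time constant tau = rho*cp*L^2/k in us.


Step 1: Convert L to m: L = 418e-6 m
Step 2: L^2 = (418e-6)^2 = 1.74724e-07 m^2
Step 3: tau = 2200 * 730 * 1.74724e-07 / 1.4 = 2.0043338857e-01 s
Step 4: Convert to microseconds (multiply by 1e6).
tau = 200433.389 us


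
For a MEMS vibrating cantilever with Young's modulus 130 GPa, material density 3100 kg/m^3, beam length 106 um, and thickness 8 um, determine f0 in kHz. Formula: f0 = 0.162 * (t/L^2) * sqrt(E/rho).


Step 1: Convert units to SI.
t_SI = 8e-6 m, L_SI = 106e-6 m
Step 2: Calculate sqrt(E/rho).
sqrt(130e9 / 3100) = 6475.76 m/s
Step 3: Compute f0.
f0 = 0.162 * 8e-6 / (106e-6)^2 * 6475.76 = 746937.1 Hz = 746.94 kHz


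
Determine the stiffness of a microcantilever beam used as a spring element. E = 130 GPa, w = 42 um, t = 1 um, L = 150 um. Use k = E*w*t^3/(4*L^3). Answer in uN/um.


Step 1: Convert E to consistent units (1 GPa = 1000 uN/um^2).
E = 130 GPa = 130000 uN/um^2
Step 2: Compute t^3 = 1^3 = 1
Step 3: Compute L^3 = 150^3 = 3375000
Step 4: k = 130000 * 42 * 1 / (4 * 3375000)
k = 0.4044 uN/um


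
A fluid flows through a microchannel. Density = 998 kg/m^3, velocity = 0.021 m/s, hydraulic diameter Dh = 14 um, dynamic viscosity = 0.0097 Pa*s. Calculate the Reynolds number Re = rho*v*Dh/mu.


Step 1: Convert Dh to meters: Dh = 14e-6 m
Step 2: Re = rho * v * Dh / mu
Re = 998 * 0.021 * 14e-6 / 0.0097
Re = 0.03


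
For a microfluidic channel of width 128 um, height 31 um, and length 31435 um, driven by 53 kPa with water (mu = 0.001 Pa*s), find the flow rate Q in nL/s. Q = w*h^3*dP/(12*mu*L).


Step 1: Convert all dimensions to SI (meters).
w = 128e-6 m, h = 31e-6 m, L = 31435e-6 m, dP = 53e3 Pa
Step 2: Q = w * h^3 * dP / (12 * mu * L)
Q = 128e-6 * (31e-6)^3 * 53e3 / (12 * 0.001 * 31435e-6) = 5.3576731e-10 m^3/s
Step 3: Convert Q from m^3/s to nL/s (1 m^3 = 1e12 nL, so multiply by 1e12).
Q = 535.767 nL/s


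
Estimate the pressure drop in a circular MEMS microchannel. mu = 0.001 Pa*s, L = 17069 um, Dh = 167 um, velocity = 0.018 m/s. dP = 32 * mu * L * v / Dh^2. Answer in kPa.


Step 1: Convert to SI: L = 17069e-6 m, Dh = 167e-6 m
Step 2: dP = 32 * 0.001 * 17069e-6 * 0.018 / (167e-6)^2
Step 3: dP = 352.53 Pa
Step 4: Convert to kPa: dP = 0.35 kPa


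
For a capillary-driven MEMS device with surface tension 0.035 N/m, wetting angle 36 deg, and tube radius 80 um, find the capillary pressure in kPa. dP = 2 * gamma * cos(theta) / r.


Step 1: cos(36 deg) = 0.809
Step 2: Convert r to m: r = 80e-6 m
Step 3: dP = 2 * 0.035 * 0.809 / 80e-6 = 707.9 Pa
Step 4: Convert Pa to kPa (divide by 1000).
dP = 0.71 kPa


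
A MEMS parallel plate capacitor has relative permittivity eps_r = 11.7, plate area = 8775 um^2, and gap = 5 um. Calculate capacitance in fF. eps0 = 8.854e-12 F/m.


Step 1: Convert area to m^2: A = 8775e-12 m^2
Step 2: Convert gap to m: d = 5e-6 m
Step 3: C = eps0 * eps_r * A / d
C = 8.854e-12 * 11.7 * 8775e-12 / 5e-6
Step 4: Convert to fF (multiply by 1e15).
C = 181.8 fF


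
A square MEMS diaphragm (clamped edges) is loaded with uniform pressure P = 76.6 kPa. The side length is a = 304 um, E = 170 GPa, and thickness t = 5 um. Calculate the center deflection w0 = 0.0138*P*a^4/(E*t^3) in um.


Step 1: Convert pressure to compatible units (E is in GPa, so P in GPa).
P = 76.6 kPa = 76.6e-6 GPa
Step 2: Compute numerator: 0.0138 * P * a^4.
a^4 = 304^4 = 8540717056
numerator = 0.0138 * 76.6e-6 * 8540717056 = 9.02822e+03
Step 3: Compute denominator: E * t^3 = 170 * 5^3 = 21250
Step 4: w0 = numerator / denominator = 9.02822e+03 / 21250 = 0.4249 um


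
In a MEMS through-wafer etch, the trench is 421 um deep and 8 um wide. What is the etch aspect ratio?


Step 1: AR = depth / width
Step 2: AR = 421 / 8
AR = 52.6


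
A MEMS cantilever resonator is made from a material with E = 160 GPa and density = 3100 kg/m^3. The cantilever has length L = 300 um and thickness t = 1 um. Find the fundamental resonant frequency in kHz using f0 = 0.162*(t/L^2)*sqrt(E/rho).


Step 1: Convert units to SI.
t_SI = 1e-6 m, L_SI = 300e-6 m
Step 2: Calculate sqrt(E/rho).
sqrt(160e9 / 3100) = 7184.21 m/s
Step 3: Compute f0.
f0 = 0.162 * 1e-6 / (300e-6)^2 * 7184.21 = 12931.6 Hz = 12.93 kHz


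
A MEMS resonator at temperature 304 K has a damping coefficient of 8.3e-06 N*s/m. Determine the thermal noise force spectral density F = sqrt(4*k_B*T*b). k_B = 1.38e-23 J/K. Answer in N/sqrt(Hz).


Step 1: Compute 4 * k_B * T * b
= 4 * 1.38e-23 * 304 * 8.3e-06
= 1.3928e-25 N^2/Hz
Step 2: F_noise = sqrt(1.3928e-25)
F_noise = 3.73e-13 N/sqrt(Hz)


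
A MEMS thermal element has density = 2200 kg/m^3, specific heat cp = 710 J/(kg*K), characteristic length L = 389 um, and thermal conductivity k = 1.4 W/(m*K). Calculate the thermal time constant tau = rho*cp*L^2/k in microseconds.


Step 1: Convert L to m: L = 389e-6 m
Step 2: L^2 = (389e-6)^2 = 1.51321e-07 m^2
Step 3: tau = 2200 * 710 * 1.51321e-07 / 1.4 = 1.6883100143e-01 s
Step 4: Convert to microseconds (multiply by 1e6).
tau = 168831.001 us


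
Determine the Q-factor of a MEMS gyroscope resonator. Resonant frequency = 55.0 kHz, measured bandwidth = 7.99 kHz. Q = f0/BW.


Step 1: Q = f0 / bandwidth
Step 2: Q = 55.0 / 7.99
Q = 6.9


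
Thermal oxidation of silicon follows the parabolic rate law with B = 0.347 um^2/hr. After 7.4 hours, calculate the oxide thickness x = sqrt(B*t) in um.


Step 1: Compute B*t = 0.347 * 7.4 = 2.5678
Step 2: x = sqrt(2.5678)
x = 1.602 um


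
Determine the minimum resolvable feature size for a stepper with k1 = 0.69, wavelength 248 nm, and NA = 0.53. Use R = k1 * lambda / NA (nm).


Step 1: Identify values: k1 = 0.69, lambda = 248 nm, NA = 0.53
Step 2: R = k1 * lambda / NA
R = 0.69 * 248 / 0.53
R = 322.9 nm


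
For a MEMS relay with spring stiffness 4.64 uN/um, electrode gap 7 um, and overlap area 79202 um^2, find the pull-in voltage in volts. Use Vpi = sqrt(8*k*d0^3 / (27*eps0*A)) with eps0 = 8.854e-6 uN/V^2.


Step 1: Compute numerator: 8 * k * d0^3 = 8 * 4.64 * 7^3 = 12732.16
Step 2: Compute denominator: 27 * eps0 * A = 27 * 8.854e-6 * 79202 = 18.933872
Step 3: Vpi = sqrt(12732.16 / 18.933872)
Vpi = 25.93 V


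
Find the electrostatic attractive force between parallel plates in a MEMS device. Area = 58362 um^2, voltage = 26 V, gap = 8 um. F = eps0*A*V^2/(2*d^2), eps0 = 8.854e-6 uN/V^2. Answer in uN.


Step 1: Identify parameters.
eps0 = 8.854e-6 uN/V^2, A = 58362 um^2, V = 26 V, d = 8 um
Step 2: Compute V^2 = 26^2 = 676
Step 3: Compute d^2 = 8^2 = 64
Step 4: F = 0.5 * 8.854e-6 * 58362 * 676 / 64
F = 2.729 uN


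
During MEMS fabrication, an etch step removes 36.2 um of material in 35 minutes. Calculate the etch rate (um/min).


Step 1: Etch rate = depth / time
Step 2: rate = 36.2 / 35
rate = 1.034 um/min


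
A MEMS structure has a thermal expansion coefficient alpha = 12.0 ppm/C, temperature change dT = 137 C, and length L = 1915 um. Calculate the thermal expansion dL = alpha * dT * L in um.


Step 1: Convert CTE: alpha = 12.0 ppm/C = 12.0e-6 /C
Step 2: dL = 12.0e-6 * 137 * 1915
dL = 3.1483 um


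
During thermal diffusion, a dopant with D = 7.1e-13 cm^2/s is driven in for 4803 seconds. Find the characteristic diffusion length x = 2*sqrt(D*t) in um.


Step 1: Compute D*t = 7.1e-13 * 4803 = 3.41013e-09 cm^2
Step 2: sqrt(D*t) = 5.83963e-05 cm
Step 3: x = 2 * 5.83963e-05 cm = 1.167926e-04 cm
Step 4: Convert to um (1 cm = 1e4 um): x = 1.168 um


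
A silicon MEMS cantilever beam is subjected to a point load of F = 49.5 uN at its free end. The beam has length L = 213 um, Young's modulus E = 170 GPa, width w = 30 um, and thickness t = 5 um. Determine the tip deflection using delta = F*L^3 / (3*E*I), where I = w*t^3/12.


Step 1: Calculate the second moment of area.
I = w * t^3 / 12 = 30 * 5^3 / 12 = 312.5 um^4
Step 2: Convert E to consistent units (1 GPa = 1000 uN/um^2).
E = 170 GPa = 170000 uN/um^2
Step 3: Calculate tip deflection.
delta = F * L^3 / (3 * E * I)
delta = 49.5 * 213^3 / (3 * 170000 * 312.5)
delta = 3.0014 um


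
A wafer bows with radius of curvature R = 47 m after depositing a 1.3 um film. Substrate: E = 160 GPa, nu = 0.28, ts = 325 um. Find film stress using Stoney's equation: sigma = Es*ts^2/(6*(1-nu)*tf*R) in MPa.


Step 1: Compute numerator: Es * ts^2 = 160 * 325^2 = 16900000 (GPa*um^2)
Step 2: Compute denominator (R in um): 6*(1-nu)*tf*R = 6*0.72*1.3*47e6 = 263952000.0 (um^2)
Step 3: sigma (GPa) = 16900000 / 263952000.0 = 6.4027e-02 GPa
Step 4: Convert to MPa (x1000): sigma = 64.0 MPa


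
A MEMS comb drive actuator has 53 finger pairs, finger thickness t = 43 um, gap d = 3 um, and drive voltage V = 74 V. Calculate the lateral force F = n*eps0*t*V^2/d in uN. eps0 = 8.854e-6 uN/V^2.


Step 1: Parameters: n=53, eps0=8.854e-6 uN/V^2, t=43 um, V=74 V, d=3 um
Step 2: V^2 = 5476
Step 3: F = 53 * 8.854e-6 * 43 * 5476 / 3
F = 36.832 uN


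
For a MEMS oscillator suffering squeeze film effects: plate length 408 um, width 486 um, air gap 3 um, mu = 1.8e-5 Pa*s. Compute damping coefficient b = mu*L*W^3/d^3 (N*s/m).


Step 1: Convert to SI.
L = 408e-6 m, W = 486e-6 m, d = 3e-6 m
Step 2: W^3 = (486e-6)^3 = 1.15e-10 m^3
Step 3: d^3 = (3e-6)^3 = 2.70e-17 m^3
Step 4: b = 1.8e-5 * 408e-6 * 1.15e-10 / 2.70e-17
b = 3.12e-02 N*s/m


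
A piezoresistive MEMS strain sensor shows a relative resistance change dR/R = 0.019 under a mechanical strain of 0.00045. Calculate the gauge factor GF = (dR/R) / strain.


Step 1: Identify values.
dR/R = 0.019, strain = 0.00045
Step 2: GF = (dR/R) / strain = 0.019 / 0.00045
GF = 42.2


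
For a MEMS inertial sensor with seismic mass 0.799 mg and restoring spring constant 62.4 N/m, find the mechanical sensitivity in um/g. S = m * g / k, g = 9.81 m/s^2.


Step 1: Convert mass: m = 0.799 mg = 7.99e-07 kg
Step 2: S = m * g / k = 7.99e-07 * 9.81 / 62.4
Step 3: S = 1.26e-07 m/g
Step 4: Convert to um/g: S = 0.126 um/g


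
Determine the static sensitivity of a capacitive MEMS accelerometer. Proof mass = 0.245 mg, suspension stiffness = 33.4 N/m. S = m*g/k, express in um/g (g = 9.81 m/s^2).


Step 1: Convert mass: m = 0.245 mg = 2.45e-07 kg
Step 2: S = m * g / k = 2.45e-07 * 9.81 / 33.4
Step 3: S = 7.20e-08 m/g
Step 4: Convert to um/g: S = 0.072 um/g


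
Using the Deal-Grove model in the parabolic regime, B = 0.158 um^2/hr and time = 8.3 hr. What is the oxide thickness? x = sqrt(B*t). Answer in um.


Step 1: Compute B*t = 0.158 * 8.3 = 1.3114
Step 2: x = sqrt(1.3114)
x = 1.145 um


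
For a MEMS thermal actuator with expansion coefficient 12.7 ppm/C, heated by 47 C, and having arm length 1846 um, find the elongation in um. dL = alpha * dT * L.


Step 1: Convert CTE: alpha = 12.7 ppm/C = 12.7e-6 /C
Step 2: dL = 12.7e-6 * 47 * 1846
dL = 1.1019 um


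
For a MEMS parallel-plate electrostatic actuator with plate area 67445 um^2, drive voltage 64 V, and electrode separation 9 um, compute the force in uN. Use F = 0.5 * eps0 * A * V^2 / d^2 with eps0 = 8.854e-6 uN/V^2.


Step 1: Identify parameters.
eps0 = 8.854e-6 uN/V^2, A = 67445 um^2, V = 64 V, d = 9 um
Step 2: Compute V^2 = 64^2 = 4096
Step 3: Compute d^2 = 9^2 = 81
Step 4: F = 0.5 * 8.854e-6 * 67445 * 4096 / 81
F = 15.099 uN


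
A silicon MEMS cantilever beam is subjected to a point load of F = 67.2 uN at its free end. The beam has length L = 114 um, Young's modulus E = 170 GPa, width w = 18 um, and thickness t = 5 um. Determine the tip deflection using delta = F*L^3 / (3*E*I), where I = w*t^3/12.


Step 1: Calculate the second moment of area.
I = w * t^3 / 12 = 18 * 5^3 / 12 = 187.5 um^4
Step 2: Convert E to consistent units (1 GPa = 1000 uN/um^2).
E = 170 GPa = 170000 uN/um^2
Step 3: Calculate tip deflection.
delta = F * L^3 / (3 * E * I)
delta = 67.2 * 114^3 / (3 * 170000 * 187.5)
delta = 1.0411 um


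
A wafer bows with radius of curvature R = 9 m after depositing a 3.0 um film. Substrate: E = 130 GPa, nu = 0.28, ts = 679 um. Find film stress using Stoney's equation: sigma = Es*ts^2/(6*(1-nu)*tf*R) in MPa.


Step 1: Compute numerator: Es * ts^2 = 130 * 679^2 = 59935330 (GPa*um^2)
Step 2: Compute denominator (R in um): 6*(1-nu)*tf*R = 6*0.72*3.0*9e6 = 116640000.0 (um^2)
Step 3: sigma (GPa) = 59935330 / 116640000.0 = 5.13849e-01 GPa
Step 4: Convert to MPa (x1000): sigma = 513.8 MPa


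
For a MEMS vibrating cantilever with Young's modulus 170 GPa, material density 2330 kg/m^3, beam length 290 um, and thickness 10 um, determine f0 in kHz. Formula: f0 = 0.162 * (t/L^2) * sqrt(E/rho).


Step 1: Convert units to SI.
t_SI = 10e-6 m, L_SI = 290e-6 m
Step 2: Calculate sqrt(E/rho).
sqrt(170e9 / 2330) = 8541.74 m/s
Step 3: Compute f0.
f0 = 0.162 * 10e-6 / (290e-6)^2 * 8541.74 = 164537.7 Hz = 164.54 kHz


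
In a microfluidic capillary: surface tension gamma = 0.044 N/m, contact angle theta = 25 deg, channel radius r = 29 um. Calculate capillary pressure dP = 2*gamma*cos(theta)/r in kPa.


Step 1: cos(25 deg) = 0.9063
Step 2: Convert r to m: r = 29e-6 m
Step 3: dP = 2 * 0.044 * 0.9063 / 29e-6 = 2750.2 Pa
Step 4: Convert Pa to kPa (divide by 1000).
dP = 2.75 kPa


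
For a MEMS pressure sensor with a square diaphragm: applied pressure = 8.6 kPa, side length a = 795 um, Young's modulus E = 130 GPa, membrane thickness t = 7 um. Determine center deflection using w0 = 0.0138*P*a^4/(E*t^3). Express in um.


Step 1: Convert pressure to compatible units (E is in GPa, so P in GPa).
P = 8.6 kPa = 8.6e-6 GPa
Step 2: Compute numerator: 0.0138 * P * a^4.
a^4 = 795^4 = 399455600625
numerator = 0.0138 * 8.6e-6 * 399455600625 = 4.740739e+04
Step 3: Compute denominator: E * t^3 = 130 * 7^3 = 44590
Step 4: w0 = numerator / denominator = 4.740739e+04 / 44590 = 1.0632 um
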